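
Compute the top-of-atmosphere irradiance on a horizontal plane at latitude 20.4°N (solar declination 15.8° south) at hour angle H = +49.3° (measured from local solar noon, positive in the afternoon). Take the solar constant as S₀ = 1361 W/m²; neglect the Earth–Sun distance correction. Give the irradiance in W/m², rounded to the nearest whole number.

671 W/m²

cos θ_z = sin φ sin δ + cos φ cos δ cos H = (0.3486)(-0.2723) + (0.9373)(0.9622)(0.6521) = 0.4932.
Top-of-atmosphere irradiance = S₀ cos θ_z = 1361 × 0.4932 = 671.25 W/m².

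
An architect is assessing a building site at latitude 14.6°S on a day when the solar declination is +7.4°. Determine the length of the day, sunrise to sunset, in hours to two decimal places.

−tan φ tan δ = −(-0.2605)(0.1299) = 0.0338; H_s = arccos(0.0338) = 88.06°.
Day length = 2 H_s / 15° h⁻¹ = 176.12° / 15 = 11.741 h.

11.74 hours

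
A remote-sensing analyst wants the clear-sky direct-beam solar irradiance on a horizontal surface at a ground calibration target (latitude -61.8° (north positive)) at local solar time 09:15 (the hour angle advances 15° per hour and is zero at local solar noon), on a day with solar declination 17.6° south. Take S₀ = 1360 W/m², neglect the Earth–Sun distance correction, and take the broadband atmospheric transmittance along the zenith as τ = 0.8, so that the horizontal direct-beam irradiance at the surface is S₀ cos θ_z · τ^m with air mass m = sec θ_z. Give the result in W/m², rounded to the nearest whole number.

569 W/m²

Hour angle H = 15° × (9.25 − 12) = -41.25°.
cos θ_z = sin(-61.8°) sin(-17.6°) + cos(-61.8°) cos(-17.6°) cos(-41.25°) = 0.2665 + 0.3387 = 0.6052.
Air mass m = 1/cos θ_z = 1/0.6052 = 1.652; τ^m = 0.8^1.652 = 0.6917.
Surface direct beam = 1360 × 0.6052 × 0.6917 = 569.32 W/m².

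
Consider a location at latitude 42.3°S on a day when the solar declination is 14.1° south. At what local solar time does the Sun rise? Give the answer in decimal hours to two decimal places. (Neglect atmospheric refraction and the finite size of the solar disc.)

5.12 h

−tan φ tan δ = −(-0.9099)(-0.2512) = -0.2286; H_s = arccos(-0.2286) = 103.21°.
Sunrise is at 12 − H_s/15 = 12 − 6.881 = 5.119 h local solar time.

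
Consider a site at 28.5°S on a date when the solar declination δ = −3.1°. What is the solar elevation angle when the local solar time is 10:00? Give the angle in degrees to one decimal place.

51.8°

Hour angle H = 15° × (10 − 12) = -30.00°.
cos θ_z = sin φ sin δ + cos φ cos δ cos H = (-0.4772)(-0.0541) + (0.8788)(0.9985)(0.8660) = 0.7857.
θ_z = arccos(0.7857) = 38.21°, so the elevation is 90° − 38.21° = 51.79°.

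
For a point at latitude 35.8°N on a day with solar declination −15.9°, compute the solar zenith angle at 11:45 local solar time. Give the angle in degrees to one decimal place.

Hour angle H = 15° × (11.75 − 12) = -3.75°.
With φ = 35.8°, δ = -15.9°, H = -3.75°: sin φ sin δ = -0.1603, cos φ cos δ cos H = 0.7784, so cos θ_z = 0.6181.
θ_z = arccos(0.6181) = 51.82°.

51.8°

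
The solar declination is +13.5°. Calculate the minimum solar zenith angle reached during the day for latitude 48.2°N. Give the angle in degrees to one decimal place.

34.7°

At local solar noon the hour angle is zero, so the zenith angle is |φ − δ| = |48.2° − (13.5°)| = 34.7°.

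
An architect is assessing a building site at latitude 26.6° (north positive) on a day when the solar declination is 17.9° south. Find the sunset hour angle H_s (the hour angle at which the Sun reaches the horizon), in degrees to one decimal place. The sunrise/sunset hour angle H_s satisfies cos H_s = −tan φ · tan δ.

80.7°

cos H_s = −tan(26.6°) · tan(-17.9°) = 0.1617, so H_s = arccos(0.1617) = 80.69°.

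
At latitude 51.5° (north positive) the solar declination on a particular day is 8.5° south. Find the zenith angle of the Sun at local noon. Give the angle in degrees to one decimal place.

At local solar noon the hour angle is zero, so the zenith angle is |φ − δ| = |51.5° − (-8.5°)| = 60.0°.

60.0°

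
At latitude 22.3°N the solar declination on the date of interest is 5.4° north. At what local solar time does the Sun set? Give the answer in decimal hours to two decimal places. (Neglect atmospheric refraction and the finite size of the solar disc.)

18.15 h

cos H_s = −tan(22.3°) · tan(5.4°) = -0.0388, so H_s = arccos(-0.0388) = 92.22°.
Sunset is at 12 + H_s/15 = 12 + 6.148 = 18.148 h local solar time.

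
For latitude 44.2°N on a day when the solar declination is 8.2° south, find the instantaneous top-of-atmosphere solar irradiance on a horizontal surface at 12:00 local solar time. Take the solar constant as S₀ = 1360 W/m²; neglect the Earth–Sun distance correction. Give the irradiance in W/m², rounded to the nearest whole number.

830 W/m²

Hour angle H = 15° × (12 − 12) = 0.00°.
cos θ_z = sin φ sin δ + cos φ cos δ cos H = (0.6972)(-0.1426) + (0.7169)(0.9898)(1.0000) = 0.6102.
Top-of-atmosphere irradiance = S₀ cos θ_z = 1360 × 0.6102 = 829.87 W/m².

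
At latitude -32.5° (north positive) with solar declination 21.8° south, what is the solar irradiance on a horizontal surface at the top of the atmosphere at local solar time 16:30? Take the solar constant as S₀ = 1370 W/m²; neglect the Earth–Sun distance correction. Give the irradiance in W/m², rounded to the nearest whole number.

Hour angle H = 15° × (16.5 − 12) = 67.50°.
With φ = -32.5°, δ = -21.8°, H = 67.50°: sin φ sin δ = 0.1995, cos φ cos δ cos H = 0.2997, so cos θ_z = 0.4992.
Top-of-atmosphere irradiance = S₀ cos θ_z = 1370 × 0.4992 = 683.90 W/m².

684 W/m²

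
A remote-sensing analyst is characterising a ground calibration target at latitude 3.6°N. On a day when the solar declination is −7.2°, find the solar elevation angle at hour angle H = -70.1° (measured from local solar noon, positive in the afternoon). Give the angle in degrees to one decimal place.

19.2°

With φ = 3.6°, δ = -7.2°, H = -70.10°: sin φ sin δ = -0.0079, cos φ cos δ cos H = 0.3370, so cos θ_z = 0.3291.
θ_z = arccos(0.3291) = 70.79°, so the elevation is 90° − 70.79° = 19.21°.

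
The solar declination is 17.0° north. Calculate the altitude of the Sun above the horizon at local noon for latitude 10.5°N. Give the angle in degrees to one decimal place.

83.5°

At local solar noon the hour angle is zero, so the elevation is 90° − |φ − δ| = 90° − |10.5° − (17.0°)| = 90° − 6.5° = 83.5°.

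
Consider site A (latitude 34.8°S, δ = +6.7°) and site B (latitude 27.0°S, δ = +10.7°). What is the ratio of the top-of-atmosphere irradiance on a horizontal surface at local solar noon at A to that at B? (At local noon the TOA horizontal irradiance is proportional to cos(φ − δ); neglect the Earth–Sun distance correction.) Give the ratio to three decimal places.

A: cos θ_z = cos(-34.8° − (6.7°)) = 0.7490.
B: cos θ_z = cos(-27.0° − (10.7°)) = 0.7912.
Ratio A/B = 0.7490 / 0.7912 = 0.9467.

0.947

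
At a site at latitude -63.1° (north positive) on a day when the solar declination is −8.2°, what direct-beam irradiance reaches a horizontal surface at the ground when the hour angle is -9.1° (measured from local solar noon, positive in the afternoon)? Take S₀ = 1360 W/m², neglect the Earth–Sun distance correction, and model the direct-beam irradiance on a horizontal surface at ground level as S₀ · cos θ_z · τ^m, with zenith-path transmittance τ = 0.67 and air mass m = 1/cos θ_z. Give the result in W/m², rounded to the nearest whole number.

383 W/m²

With φ = -63.1°, δ = -8.2°, H = -9.10°: sin φ sin δ = 0.1272, cos φ cos δ cos H = 0.4422, so cos θ_z = 0.5694.
Air mass m = 1/cos θ_z = 1/0.5694 = 1.756; τ^m = 0.67^1.756 = 0.4950.
Surface direct beam = 1360 × 0.5694 × 0.4950 = 383.32 W/m².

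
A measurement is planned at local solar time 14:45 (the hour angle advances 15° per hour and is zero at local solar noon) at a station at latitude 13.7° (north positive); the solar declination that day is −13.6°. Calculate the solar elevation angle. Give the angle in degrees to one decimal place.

Hour angle H = 15° × (14.75 − 12) = 41.25°.
cos θ_z = sin φ sin δ + cos φ cos δ cos H = (0.2368)(-0.2351) + (0.9715)(0.9720)(0.7518) = 0.6543.
θ_z = arccos(0.6543) = 49.13°, so the elevation is 90° − 49.13° = 40.87°.

40.9°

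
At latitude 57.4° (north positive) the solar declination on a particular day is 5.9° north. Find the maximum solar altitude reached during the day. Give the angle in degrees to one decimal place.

At local solar noon the hour angle is zero, so the elevation is 90° − |φ − δ| = 90° − |57.4° − (5.9°)| = 90° − 51.5° = 38.5°.

38.5°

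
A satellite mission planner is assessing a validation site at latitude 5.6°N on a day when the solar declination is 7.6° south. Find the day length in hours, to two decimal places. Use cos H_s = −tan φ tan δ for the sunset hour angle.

cos H_s = −tan(5.6°) · tan(-7.6°) = 0.0131, so H_s = arccos(0.0131) = 89.25°.
Day length = 2 H_s / 15° h⁻¹ = 178.50° / 15 = 11.900 h.

11.90 hours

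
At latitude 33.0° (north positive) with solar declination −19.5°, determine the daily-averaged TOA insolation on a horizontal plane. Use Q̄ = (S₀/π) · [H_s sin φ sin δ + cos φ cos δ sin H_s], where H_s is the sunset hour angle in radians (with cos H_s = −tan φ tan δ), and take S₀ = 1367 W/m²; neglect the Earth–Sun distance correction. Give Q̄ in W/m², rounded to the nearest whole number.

229 W/m²

The sunset hour angle satisfies cos H_s = −tan φ tan δ = 0.2300, giving H_s = 76.70°. In radians, H_s = 1.3387.
H_s sin φ sin δ = 1.3387 × 0.5446 × -0.3338 = -0.2434.
cos φ cos δ sin H_s = 0.8387 × 0.9426 × 0.9732 = 0.7694.
Q̄ = (1367/π) × (-0.2434 + 0.7694) = 435.13 × 0.5260 = 228.88 W/m².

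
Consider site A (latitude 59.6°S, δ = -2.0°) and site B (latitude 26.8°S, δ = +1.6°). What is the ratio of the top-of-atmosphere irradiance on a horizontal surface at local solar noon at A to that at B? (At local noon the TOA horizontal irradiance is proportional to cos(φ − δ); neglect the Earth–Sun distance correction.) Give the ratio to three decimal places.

0.609

A: cos θ_z = cos(-59.6° − (-2.0°)) = 0.5358.
B: cos θ_z = cos(-26.8° − (1.6°)) = 0.8796.
Ratio A/B = 0.5358 / 0.8796 = 0.6091.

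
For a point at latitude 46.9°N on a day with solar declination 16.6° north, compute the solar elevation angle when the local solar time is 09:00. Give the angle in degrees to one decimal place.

42.2°

Hour angle H = 15° × (9 − 12) = -45.00°.
With φ = 46.9°, δ = 16.6°, H = -45.00°: sin φ sin δ = 0.2086, cos φ cos δ cos H = 0.4630, so cos θ_z = 0.6716.
θ_z = arccos(0.6716) = 47.81°, so the elevation is 90° − 47.81° = 42.19°.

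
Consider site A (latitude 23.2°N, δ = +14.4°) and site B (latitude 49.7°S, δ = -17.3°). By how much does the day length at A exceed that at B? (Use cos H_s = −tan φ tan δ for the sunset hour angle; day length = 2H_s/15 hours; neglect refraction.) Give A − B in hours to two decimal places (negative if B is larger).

-2.03 h

A: H_s = arccos(−tan 23.2° · tan 14.4°) = 96.32°, so 2H_s/15 = 12.8427 h.
B: H_s = arccos(−tan -49.7° · tan -17.3°) = 111.55°, so 2H_s/15 = 14.8733 h.
A − B = 12.8427 − 14.8733 = -2.0306 h.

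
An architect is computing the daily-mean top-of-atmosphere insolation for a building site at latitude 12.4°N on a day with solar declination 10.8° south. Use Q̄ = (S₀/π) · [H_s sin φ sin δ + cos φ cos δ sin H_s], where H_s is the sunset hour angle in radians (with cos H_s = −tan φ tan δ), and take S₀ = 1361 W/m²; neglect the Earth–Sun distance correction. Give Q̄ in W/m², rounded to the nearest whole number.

The sunset hour angle satisfies cos H_s = −tan φ tan δ = 0.0419, giving H_s = 87.60°. In radians, H_s = 1.5289.
H_s sin φ sin δ = 1.5289 × 0.2147 × -0.1874 = -0.0615.
cos φ cos δ sin H_s = 0.9767 × 0.9823 × 0.9991 = 0.9585.
Q̄ = (1361/π) × (-0.0615 + 0.9585) = 433.22 × 0.8970 = 388.60 W/m².

389 W/m²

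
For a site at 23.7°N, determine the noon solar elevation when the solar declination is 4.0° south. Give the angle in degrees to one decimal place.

62.3°

At local solar noon the hour angle is zero, so the elevation is 90° − |φ − δ| = 90° − |23.7° − (-4.0°)| = 90° − 27.7° = 62.3°.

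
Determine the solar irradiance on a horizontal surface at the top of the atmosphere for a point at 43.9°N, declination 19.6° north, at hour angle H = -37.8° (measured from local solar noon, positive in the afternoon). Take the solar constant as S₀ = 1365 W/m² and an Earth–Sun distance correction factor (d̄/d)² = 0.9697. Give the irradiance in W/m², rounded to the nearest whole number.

cos θ_z = sin(43.9°) sin(19.6°) + cos(43.9°) cos(19.6°) cos(-37.80°) = 0.2326 + 0.5364 = 0.7690.
Top-of-atmosphere irradiance = S₀ (d̄/d)² cos θ_z = 1365 × 0.9697 × 0.7690 = 1017.88 W/m².

1018 W/m²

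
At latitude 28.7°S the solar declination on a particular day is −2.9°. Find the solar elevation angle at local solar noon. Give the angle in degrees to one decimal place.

At local solar noon the hour angle is zero, so the elevation is 90° − |φ − δ| = 90° − |-28.7° − (-2.9°)| = 90° − 25.8° = 64.2°.

64.2°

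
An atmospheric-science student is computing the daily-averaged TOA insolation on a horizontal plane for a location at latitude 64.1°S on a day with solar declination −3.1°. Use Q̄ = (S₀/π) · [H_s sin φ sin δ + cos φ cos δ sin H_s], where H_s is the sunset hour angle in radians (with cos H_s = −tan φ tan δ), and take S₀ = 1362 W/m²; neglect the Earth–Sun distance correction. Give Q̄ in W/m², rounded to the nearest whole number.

223 W/m²

The sunset hour angle satisfies cos H_s = −tan φ tan δ = -0.1115, giving H_s = 96.40°. In radians, H_s = 1.6825.
H_s sin φ sin δ = 1.6825 × -0.8996 × -0.0541 = 0.0819.
cos φ cos δ sin H_s = 0.4368 × 0.9985 × 0.9938 = 0.4334.
Q̄ = (1362/π) × (0.0819 + 0.4334) = 433.54 × 0.5153 = 223.40 W/m².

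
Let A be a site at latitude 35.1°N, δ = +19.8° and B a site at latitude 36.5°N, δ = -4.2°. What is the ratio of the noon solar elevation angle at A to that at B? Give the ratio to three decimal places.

1.515

A: 90° − |35.1 − (19.8)| = 74.70°.
B: 90° − |36.5 − (-4.2)| = 49.30°.
Ratio A/B = 74.7000 / 49.3000 = 1.5152.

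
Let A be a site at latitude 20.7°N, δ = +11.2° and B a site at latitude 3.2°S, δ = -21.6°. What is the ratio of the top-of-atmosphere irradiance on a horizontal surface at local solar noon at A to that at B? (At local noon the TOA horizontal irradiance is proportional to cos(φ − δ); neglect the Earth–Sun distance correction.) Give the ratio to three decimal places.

1.039

A: cos θ_z = cos(20.7° − (11.2°)) = 0.9863.
B: cos θ_z = cos(-3.2° − (-21.6°)) = 0.9489.
Ratio A/B = 0.9863 / 0.9489 = 1.0394.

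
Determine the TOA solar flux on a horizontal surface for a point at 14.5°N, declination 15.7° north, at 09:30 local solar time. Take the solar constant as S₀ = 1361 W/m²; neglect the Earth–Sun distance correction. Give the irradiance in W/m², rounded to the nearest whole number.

Hour angle H = 15° × (9.5 − 12) = -37.50°.
With φ = 14.5°, δ = 15.7°, H = -37.50°: sin φ sin δ = 0.0678, cos φ cos δ cos H = 0.7394, so cos θ_z = 0.8072.
Top-of-atmosphere irradiance = S₀ cos θ_z = 1361 × 0.8072 = 1098.60 W/m².

1099 W/m²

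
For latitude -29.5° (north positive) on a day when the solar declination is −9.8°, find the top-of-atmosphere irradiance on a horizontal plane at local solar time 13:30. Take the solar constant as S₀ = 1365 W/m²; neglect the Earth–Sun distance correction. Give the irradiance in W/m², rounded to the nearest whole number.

Hour angle H = 15° × (13.5 − 12) = 22.50°.
cos θ_z = sin(-29.5°) sin(-9.8°) + cos(-29.5°) cos(-9.8°) cos(22.50°) = 0.0838 + 0.7924 = 0.8762.
Top-of-atmosphere irradiance = S₀ cos θ_z = 1365 × 0.8762 = 1196.01 W/m².

1196 W/m²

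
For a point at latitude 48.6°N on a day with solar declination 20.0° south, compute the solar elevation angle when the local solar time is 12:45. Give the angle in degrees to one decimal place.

20.7°

Hour angle H = 15° × (12.75 − 12) = 11.25°.
With φ = 48.6°, δ = -20.0°, H = 11.25°: sin φ sin δ = -0.2566, cos φ cos δ cos H = 0.6095, so cos θ_z = 0.3529.
θ_z = arccos(0.3529) = 69.34°, so the elevation is 90° − 69.34° = 20.66°.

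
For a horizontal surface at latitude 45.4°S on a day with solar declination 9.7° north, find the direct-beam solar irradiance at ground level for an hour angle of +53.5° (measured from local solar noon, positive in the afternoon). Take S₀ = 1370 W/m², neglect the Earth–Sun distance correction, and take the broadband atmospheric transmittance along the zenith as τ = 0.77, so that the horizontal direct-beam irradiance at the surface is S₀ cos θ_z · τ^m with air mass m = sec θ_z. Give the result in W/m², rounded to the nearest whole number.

163 W/m²

With φ = -45.4°, δ = 9.7°, H = 53.50°: sin φ sin δ = -0.1200, cos φ cos δ cos H = 0.4117, so cos θ_z = 0.2917.
Air mass m = 1/cos θ_z = 1/0.2917 = 3.428; τ^m = 0.77^3.428 = 0.4082.
Surface direct beam = 1370 × 0.2917 × 0.4082 = 163.13 W/m².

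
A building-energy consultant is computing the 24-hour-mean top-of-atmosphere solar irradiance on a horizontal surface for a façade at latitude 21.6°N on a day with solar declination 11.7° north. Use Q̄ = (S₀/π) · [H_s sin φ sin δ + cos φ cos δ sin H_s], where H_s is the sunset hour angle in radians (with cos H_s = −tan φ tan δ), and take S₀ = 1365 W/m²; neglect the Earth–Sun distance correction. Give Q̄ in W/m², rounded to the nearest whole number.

The sunset hour angle satisfies cos H_s = −tan φ tan δ = -0.0820, giving H_s = 94.70°. In radians, H_s = 1.6528.
H_s sin φ sin δ = 1.6528 × 0.3681 × 0.2028 = 0.1234.
cos φ cos δ sin H_s = 0.9298 × 0.9792 × 0.9966 = 0.9074.
Q̄ = (1365/π) × (0.1234 + 0.9074) = 434.49 × 1.0308 = 447.87 W/m².

448 W/m²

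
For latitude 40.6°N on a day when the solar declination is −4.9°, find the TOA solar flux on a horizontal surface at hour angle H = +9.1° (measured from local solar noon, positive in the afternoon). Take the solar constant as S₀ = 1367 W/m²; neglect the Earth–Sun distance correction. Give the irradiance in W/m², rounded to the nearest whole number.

cos θ_z = sin φ sin δ + cos φ cos δ cos H = (0.6508)(-0.0854) + (0.7593)(0.9963)(0.9874) = 0.6914.
Top-of-atmosphere irradiance = S₀ cos θ_z = 1367 × 0.6914 = 945.14 W/m².

945 W/m²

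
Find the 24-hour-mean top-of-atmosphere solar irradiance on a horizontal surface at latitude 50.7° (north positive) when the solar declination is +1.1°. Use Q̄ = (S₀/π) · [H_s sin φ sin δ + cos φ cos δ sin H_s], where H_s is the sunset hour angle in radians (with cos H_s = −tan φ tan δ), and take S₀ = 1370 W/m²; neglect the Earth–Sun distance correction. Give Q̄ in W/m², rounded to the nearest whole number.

286 W/m²

−tan φ tan δ = −(1.2218)(0.0192) = -0.0235; H_s = arccos(-0.0235) = 91.35°. In radians, H_s = 1.5944.
H_s sin φ sin δ = 1.5944 × 0.7738 × 0.0192 = 0.0237.
cos φ cos δ sin H_s = 0.6334 × 0.9998 × 0.9997 = 0.6331.
Q̄ = (1370/π) × (0.0237 + 0.6331) = 436.08 × 0.6568 = 286.42 W/m².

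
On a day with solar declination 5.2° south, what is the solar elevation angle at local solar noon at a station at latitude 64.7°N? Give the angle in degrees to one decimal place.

At local solar noon the hour angle is zero, so the elevation is 90° − |φ − δ| = 90° − |64.7° − (-5.2°)| = 90° − 69.9° = 20.1°.

20.1°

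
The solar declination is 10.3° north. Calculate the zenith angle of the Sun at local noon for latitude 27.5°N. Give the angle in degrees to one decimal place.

17.2°

At local solar noon the hour angle is zero, so the zenith angle is |φ − δ| = |27.5° − (10.3°)| = 17.2°.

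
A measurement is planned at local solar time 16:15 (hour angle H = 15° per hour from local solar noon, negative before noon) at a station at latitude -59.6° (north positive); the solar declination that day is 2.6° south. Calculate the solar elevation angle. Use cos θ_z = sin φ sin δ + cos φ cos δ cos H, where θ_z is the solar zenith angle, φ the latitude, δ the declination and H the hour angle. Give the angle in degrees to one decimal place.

15.2°

Hour angle H = 15° × (16.25 − 12) = 63.75°.
With φ = -59.6°, δ = -2.6°, H = 63.75°: sin φ sin δ = 0.0391, cos φ cos δ cos H = 0.2236, so cos θ_z = 0.2627.
θ_z = arccos(0.2627) = 74.77°, so the elevation is 90° − 74.77° = 15.23°.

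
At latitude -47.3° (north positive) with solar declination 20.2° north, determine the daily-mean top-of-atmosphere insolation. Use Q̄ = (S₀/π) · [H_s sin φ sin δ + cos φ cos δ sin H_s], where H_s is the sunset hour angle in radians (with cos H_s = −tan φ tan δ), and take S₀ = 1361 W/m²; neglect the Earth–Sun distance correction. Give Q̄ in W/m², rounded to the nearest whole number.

125 W/m²

cos H_s = −tan(-47.3°) · tan(20.2°) = 0.3987, so H_s = arccos(0.3987) = 66.50°. In radians, H_s = 1.1606.
H_s sin φ sin δ = 1.1606 × -0.7349 × 0.3453 = -0.2945.
cos φ cos δ sin H_s = 0.6782 × 0.9385 × 0.9170 = 0.5837.
Q̄ = (1361/π) × (-0.2945 + 0.5837) = 433.22 × 0.2892 = 125.29 W/m².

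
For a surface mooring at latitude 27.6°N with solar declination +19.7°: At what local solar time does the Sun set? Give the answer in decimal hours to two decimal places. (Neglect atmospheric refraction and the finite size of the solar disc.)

18.72 h

−tan φ tan δ = −(0.5228)(0.3581) = -0.1872; H_s = arccos(-0.1872) = 100.79°.
Sunset is at 12 + H_s/15 = 12 + 6.719 = 18.719 h local solar time.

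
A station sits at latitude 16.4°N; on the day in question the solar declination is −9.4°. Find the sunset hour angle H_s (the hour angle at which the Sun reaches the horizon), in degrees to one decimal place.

cos H_s = −tan(16.4°) · tan(-9.4°) = 0.0487, so H_s = arccos(0.0487) = 87.21°.

87.2°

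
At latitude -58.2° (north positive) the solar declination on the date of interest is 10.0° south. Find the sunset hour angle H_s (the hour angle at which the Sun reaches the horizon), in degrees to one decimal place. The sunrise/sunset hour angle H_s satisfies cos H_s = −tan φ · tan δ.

The sunset hour angle satisfies cos H_s = −tan φ tan δ = -0.2844, giving H_s = 106.52°.

106.5°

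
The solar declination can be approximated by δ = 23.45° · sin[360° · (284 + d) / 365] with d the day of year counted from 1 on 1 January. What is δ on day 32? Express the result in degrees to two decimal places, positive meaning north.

360 × (284 + 32) / 365 = 311.671°; sin(311.671°) = -0.7470.
δ = 23.45 × -0.7470 = -17.517° ≈ -17.52°.

-17.52°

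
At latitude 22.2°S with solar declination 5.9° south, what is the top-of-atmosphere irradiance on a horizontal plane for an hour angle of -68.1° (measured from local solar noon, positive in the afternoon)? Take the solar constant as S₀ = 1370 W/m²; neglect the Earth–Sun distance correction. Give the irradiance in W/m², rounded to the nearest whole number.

cos θ_z = sin φ sin δ + cos φ cos δ cos H = (-0.3778)(-0.1028) + (0.9259)(0.9947)(0.3730) = 0.3824.
Top-of-atmosphere irradiance = S₀ cos θ_z = 1370 × 0.3824 = 523.89 W/m².

524 W/m²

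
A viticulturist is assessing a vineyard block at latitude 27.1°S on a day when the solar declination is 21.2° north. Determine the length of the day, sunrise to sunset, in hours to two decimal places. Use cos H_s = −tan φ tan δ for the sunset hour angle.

cos H_s = −tan(-27.1°) · tan(21.2°) = 0.1985, so H_s = arccos(0.1985) = 78.55°.
Day length = 2 H_s / 15° h⁻¹ = 157.10° / 15 = 10.473 h.

10.47 hours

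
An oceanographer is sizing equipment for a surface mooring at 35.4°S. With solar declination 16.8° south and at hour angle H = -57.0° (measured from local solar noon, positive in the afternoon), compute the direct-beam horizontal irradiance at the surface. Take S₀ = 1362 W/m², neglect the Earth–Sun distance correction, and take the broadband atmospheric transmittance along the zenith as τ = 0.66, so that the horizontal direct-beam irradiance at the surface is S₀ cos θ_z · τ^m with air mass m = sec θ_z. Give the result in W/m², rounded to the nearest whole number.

400 W/m²

cos θ_z = sin φ sin δ + cos φ cos δ cos H = (-0.5793)(-0.2890) + (0.8151)(0.9573)(0.5446) = 0.5924.
Air mass m = 1/cos θ_z = 1/0.5924 = 1.688; τ^m = 0.66^1.688 = 0.4959.
Surface direct beam = 1362 × 0.5924 × 0.4959 = 400.12 W/m².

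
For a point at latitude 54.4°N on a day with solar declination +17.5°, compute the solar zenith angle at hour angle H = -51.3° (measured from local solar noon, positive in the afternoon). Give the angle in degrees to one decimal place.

53.7°

cos θ_z = sin φ sin δ + cos φ cos δ cos H = (0.8131)(0.3007) + (0.5821)(0.9537)(0.6252) = 0.5916.
θ_z = arccos(0.5916) = 53.73°.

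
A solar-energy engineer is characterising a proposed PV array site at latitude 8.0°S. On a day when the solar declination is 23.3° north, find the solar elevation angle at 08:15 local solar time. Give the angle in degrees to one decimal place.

Hour angle H = 15° × (8.25 − 12) = -56.25°.
cos θ_z = sin(-8.0°) sin(23.3°) + cos(-8.0°) cos(23.3°) cos(-56.25°) = -0.0550 + 0.5053 = 0.4503.
θ_z = arccos(0.4503) = 63.24°, so the elevation is 90° − 63.24° = 26.76°.

26.8°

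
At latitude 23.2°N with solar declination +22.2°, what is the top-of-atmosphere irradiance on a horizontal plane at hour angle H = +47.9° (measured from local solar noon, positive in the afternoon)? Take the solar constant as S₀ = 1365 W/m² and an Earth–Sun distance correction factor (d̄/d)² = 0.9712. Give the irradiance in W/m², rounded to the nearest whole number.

954 W/m²

With φ = 23.2°, δ = 22.2°, H = 47.90°: sin φ sin δ = 0.1488, cos φ cos δ cos H = 0.5705, so cos θ_z = 0.7193.
Top-of-atmosphere irradiance = S₀ (d̄/d)² cos θ_z = 1365 × 0.9712 × 0.7193 = 953.57 W/m².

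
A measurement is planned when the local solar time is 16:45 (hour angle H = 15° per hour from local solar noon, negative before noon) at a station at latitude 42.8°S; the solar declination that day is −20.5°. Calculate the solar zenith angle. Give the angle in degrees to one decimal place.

62.7°

Hour angle H = 15° × (16.75 − 12) = 71.25°.
cos θ_z = sin(-42.8°) sin(-20.5°) + cos(-42.8°) cos(-20.5°) cos(71.25°) = 0.2379 + 0.2209 = 0.4588.
θ_z = arccos(0.4588) = 62.69°.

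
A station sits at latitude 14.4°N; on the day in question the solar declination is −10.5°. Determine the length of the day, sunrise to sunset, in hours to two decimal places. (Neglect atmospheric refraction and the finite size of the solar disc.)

11.64 hours

−tan φ tan δ = −(0.2568)(-0.1853) = 0.0476; H_s = arccos(0.0476) = 87.27°.
Day length = 2 H_s / 15° h⁻¹ = 174.54° / 15 = 11.636 h.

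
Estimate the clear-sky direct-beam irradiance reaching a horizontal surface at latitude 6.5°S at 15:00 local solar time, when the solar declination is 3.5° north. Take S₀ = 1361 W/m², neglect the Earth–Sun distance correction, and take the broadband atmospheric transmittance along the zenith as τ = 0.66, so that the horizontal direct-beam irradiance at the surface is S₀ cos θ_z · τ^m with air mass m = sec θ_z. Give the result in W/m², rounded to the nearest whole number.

Hour angle H = 15° × (15 − 12) = 45.00°.
cos θ_z = sin φ sin δ + cos φ cos δ cos H = (-0.1132)(0.0610) + (0.9936)(0.9981)(0.7071) = 0.6943.
Air mass m = 1/cos θ_z = 1/0.6943 = 1.440; τ^m = 0.66^1.440 = 0.5497.
Surface direct beam = 1361 × 0.6943 × 0.5497 = 519.43 W/m².

519 W/m²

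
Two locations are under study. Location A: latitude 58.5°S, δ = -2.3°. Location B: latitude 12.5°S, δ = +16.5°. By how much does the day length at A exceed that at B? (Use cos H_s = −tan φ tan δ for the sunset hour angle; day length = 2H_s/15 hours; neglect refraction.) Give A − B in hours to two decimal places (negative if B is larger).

A: H_s = arccos(−tan -58.5° · tan -2.3°) = 93.76°, so 2H_s/15 = 12.5013 h.
B: H_s = arccos(−tan -12.5° · tan 16.5°) = 86.23°, so 2H_s/15 = 11.4973 h.
A − B = 12.5013 − 11.4973 = 1.0040 h.

+1.00 h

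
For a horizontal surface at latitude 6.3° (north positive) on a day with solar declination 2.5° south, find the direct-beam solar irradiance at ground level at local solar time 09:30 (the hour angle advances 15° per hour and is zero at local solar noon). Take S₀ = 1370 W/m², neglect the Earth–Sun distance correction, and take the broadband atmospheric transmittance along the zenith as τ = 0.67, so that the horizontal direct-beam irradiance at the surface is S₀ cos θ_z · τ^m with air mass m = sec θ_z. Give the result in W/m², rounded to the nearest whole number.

643 W/m²

Hour angle H = 15° × (9.5 − 12) = -37.50°.
cos θ_z = sin(6.3°) sin(-2.5°) + cos(6.3°) cos(-2.5°) cos(-37.50°) = -0.0048 + 0.7878 = 0.7830.
Air mass m = 1/cos θ_z = 1/0.7830 = 1.277; τ^m = 0.67^1.277 = 0.5996.
Surface direct beam = 1370 × 0.7830 × 0.5996 = 643.20 W/m².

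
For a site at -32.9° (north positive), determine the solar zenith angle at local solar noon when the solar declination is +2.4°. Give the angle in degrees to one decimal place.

At local solar noon the hour angle is zero, so the zenith angle is |φ − δ| = |-32.9° − (2.4°)| = 35.3°.

35.3°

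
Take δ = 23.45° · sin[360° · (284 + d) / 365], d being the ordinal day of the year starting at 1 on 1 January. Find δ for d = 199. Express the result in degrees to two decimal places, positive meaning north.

360 × (284 + 199) / 365 = 476.384°; sin(476.384°) = 0.8958.
δ = 23.45 × 0.8958 = 21.007° ≈ +21.01°.

+21.01°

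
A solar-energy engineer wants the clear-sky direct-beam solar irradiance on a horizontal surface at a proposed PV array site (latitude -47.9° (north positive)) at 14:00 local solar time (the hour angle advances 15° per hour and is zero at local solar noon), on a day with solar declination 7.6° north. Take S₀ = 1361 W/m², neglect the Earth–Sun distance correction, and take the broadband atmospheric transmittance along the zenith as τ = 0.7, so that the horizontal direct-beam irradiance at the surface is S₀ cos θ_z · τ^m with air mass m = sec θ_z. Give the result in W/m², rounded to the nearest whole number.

308 W/m²

Hour angle H = 15° × (14 − 12) = 30.00°.
cos θ_z = sin φ sin δ + cos φ cos δ cos H = (-0.7420)(0.1323) + (0.6704)(0.9912)(0.8660) = 0.4773.
Air mass m = 1/cos θ_z = 1/0.4773 = 2.095; τ^m = 0.7^2.095 = 0.4737.
Surface direct beam = 1361 × 0.4773 × 0.4737 = 307.72 W/m².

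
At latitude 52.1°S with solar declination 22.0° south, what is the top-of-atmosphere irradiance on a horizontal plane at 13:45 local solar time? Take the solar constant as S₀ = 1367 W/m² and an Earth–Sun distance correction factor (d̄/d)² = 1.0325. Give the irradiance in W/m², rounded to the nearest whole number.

1138 W/m²

Hour angle H = 15° × (13.75 − 12) = 26.25°.
With φ = -52.1°, δ = -22.0°, H = 26.25°: sin φ sin δ = 0.2956, cos φ cos δ cos H = 0.5108, so cos θ_z = 0.8064.
Top-of-atmosphere irradiance = S₀ (d̄/d)² cos θ_z = 1367 × 1.0325 × 0.8064 = 1138.18 W/m².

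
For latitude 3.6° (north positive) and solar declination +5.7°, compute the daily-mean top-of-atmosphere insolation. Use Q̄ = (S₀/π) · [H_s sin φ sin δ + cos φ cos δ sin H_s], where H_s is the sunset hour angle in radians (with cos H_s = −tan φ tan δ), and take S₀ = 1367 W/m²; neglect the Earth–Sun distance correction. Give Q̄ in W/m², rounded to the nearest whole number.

436 W/m²

−tan φ tan δ = −(0.0629)(0.0998) = -0.0063; H_s = arccos(-0.0063) = 90.36°. In radians, H_s = 1.5771.
H_s sin φ sin δ = 1.5771 × 0.0628 × 0.0993 = 0.0098.
cos φ cos δ sin H_s = 0.9980 × 0.9951 × 1.0000 = 0.9931.
Q̄ = (1367/π) × (0.0098 + 0.9931) = 435.13 × 1.0029 = 436.39 W/m².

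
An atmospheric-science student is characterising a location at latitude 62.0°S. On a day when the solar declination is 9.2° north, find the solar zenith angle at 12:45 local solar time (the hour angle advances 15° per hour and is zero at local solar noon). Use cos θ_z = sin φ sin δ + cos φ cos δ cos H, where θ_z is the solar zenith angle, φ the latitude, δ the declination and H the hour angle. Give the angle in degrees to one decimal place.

71.7°

Hour angle H = 15° × (12.75 − 12) = 11.25°.
With φ = -62.0°, δ = 9.2°, H = 11.25°: sin φ sin δ = -0.1412, cos φ cos δ cos H = 0.4545, so cos θ_z = 0.3133.
θ_z = arccos(0.3133) = 71.74°.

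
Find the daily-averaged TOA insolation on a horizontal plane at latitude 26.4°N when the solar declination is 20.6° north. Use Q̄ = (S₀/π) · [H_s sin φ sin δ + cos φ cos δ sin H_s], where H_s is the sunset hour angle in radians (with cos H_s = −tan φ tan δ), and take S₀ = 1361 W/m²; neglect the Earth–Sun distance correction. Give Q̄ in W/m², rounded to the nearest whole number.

cos H_s = −tan(26.4°) · tan(20.6°) = -0.1866, so H_s = arccos(-0.1866) = 100.75°. In radians, H_s = 1.7584.
H_s sin φ sin δ = 1.7584 × 0.4446 × 0.3518 = 0.2750.
cos φ cos δ sin H_s = 0.8957 × 0.9361 × 0.9825 = 0.8238.
Q̄ = (1361/π) × (0.2750 + 0.8238) = 433.22 × 1.0988 = 476.02 W/m².

476 W/m²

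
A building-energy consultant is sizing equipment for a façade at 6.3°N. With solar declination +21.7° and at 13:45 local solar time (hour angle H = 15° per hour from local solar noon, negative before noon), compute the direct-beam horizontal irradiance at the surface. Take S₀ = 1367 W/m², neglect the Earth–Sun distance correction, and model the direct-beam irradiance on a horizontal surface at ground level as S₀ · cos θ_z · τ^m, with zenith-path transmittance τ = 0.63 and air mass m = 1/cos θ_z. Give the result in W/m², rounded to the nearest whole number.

698 W/m²

Hour angle H = 15° × (13.75 − 12) = 26.25°.
cos θ_z = sin(6.3°) sin(21.7°) + cos(6.3°) cos(21.7°) cos(26.25°) = 0.0406 + 0.8283 = 0.8689.
Air mass m = 1/cos θ_z = 1/0.8689 = 1.151; τ^m = 0.63^1.151 = 0.5875.
Surface direct beam = 1367 × 0.8689 × 0.5875 = 697.82 W/m².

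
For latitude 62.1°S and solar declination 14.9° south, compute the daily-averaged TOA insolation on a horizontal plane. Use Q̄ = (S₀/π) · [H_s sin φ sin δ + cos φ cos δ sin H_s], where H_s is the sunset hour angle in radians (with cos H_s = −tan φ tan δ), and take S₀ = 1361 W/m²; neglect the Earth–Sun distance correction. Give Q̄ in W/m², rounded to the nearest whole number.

−tan φ tan δ = −(-1.8887)(-0.2661) = -0.5026; H_s = arccos(-0.5026) = 120.17°. In radians, H_s = 2.0974.
H_s sin φ sin δ = 2.0974 × -0.8838 × -0.2571 = 0.4766.
cos φ cos δ sin H_s = 0.4679 × 0.9664 × 0.8645 = 0.3909.
Q̄ = (1361/π) × (0.4766 + 0.3909) = 433.22 × 0.8675 = 375.82 W/m².

376 W/m²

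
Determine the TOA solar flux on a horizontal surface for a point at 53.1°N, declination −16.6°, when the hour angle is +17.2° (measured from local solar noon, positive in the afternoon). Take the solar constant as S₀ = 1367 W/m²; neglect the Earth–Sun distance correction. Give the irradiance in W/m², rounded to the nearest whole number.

cos θ_z = sin φ sin δ + cos φ cos δ cos H = (0.7997)(-0.2857) + (0.6004)(0.9583)(0.9553) = 0.3212.
Top-of-atmosphere irradiance = S₀ cos θ_z = 1367 × 0.3212 = 439.08 W/m².

439 W/m²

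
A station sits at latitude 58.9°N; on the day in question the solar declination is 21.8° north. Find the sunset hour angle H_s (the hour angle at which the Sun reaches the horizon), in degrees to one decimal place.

131.5°

cos H_s = −tan(58.9°) · tan(21.8°) = -0.6630, so H_s = arccos(-0.6630) = 131.53°.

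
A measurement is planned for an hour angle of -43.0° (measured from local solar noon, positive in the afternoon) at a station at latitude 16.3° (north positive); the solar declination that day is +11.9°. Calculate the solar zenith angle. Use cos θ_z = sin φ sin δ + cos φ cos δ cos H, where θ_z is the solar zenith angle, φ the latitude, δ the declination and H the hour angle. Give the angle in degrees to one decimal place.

cos θ_z = sin φ sin δ + cos φ cos δ cos H = (0.2807)(0.2062) + (0.9598)(0.9785)(0.7314) = 0.7448.
θ_z = arccos(0.7448) = 41.86°.

41.9°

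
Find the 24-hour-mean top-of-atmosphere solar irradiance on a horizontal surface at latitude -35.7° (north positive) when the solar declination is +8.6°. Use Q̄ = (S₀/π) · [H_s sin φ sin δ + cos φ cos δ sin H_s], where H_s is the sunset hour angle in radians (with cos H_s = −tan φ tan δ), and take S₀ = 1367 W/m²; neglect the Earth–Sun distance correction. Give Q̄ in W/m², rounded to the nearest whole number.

The sunset hour angle satisfies cos H_s = −tan φ tan δ = 0.1087, giving H_s = 83.76°. In radians, H_s = 1.4619.
H_s sin φ sin δ = 1.4619 × -0.5835 × 0.1495 = -0.1275.
cos φ cos δ sin H_s = 0.8121 × 0.9888 × 0.9941 = 0.7983.
Q̄ = (1367/π) × (-0.1275 + 0.7983) = 435.13 × 0.6708 = 291.89 W/m².

292 W/m²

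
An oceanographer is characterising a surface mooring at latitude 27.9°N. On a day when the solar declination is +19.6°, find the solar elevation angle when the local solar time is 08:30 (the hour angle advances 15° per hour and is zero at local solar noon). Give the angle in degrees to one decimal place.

Hour angle H = 15° × (8.5 − 12) = -52.50°.
cos θ_z = sin(27.9°) sin(19.6°) + cos(27.9°) cos(19.6°) cos(-52.50°) = 0.1570 + 0.5068 = 0.6638.
θ_z = arccos(0.6638) = 48.41°, so the elevation is 90° − 48.41° = 41.59°.

41.6°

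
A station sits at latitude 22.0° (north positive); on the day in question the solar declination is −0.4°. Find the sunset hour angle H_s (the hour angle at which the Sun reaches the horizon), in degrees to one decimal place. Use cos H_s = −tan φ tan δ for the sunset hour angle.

89.8°

The sunset hour angle satisfies cos H_s = −tan φ tan δ = 0.0028, giving H_s = 89.84°.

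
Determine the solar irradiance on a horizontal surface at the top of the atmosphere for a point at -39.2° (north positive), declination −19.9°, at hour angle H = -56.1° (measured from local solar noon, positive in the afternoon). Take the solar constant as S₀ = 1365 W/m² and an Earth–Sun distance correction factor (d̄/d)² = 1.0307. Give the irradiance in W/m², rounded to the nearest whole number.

cos θ_z = sin(-39.2°) sin(-19.9°) + cos(-39.2°) cos(-19.9°) cos(-56.10°) = 0.2151 + 0.4064 = 0.6215.
Top-of-atmosphere irradiance = S₀ (d̄/d)² cos θ_z = 1365 × 1.0307 × 0.6215 = 874.39 W/m².

874 W/m²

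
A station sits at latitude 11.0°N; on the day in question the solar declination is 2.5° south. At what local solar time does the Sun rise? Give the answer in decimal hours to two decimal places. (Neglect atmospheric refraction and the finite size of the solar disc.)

6.03 h

−tan φ tan δ = −(0.1944)(-0.0437) = 0.0085; H_s = arccos(0.0085) = 89.51°.
Sunrise is at 12 − H_s/15 = 12 − 5.967 = 6.033 h local solar time.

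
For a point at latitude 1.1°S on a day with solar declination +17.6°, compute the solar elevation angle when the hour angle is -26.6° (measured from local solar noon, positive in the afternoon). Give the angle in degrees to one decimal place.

cos θ_z = sin φ sin δ + cos φ cos δ cos H = (-0.0192)(0.3024) + (0.9998)(0.9532)(0.8942) = 0.8464.
θ_z = arccos(0.8464) = 32.18°, so the elevation is 90° − 32.18° = 57.82°.

57.8°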